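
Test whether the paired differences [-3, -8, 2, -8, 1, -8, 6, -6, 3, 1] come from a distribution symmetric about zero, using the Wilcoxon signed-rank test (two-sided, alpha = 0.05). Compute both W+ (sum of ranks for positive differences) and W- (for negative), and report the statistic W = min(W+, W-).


Step 1: Drop any zero differences (none here) and take |d_i|.
|d| = [3, 8, 2, 8, 1, 8, 6, 6, 3, 1]
Step 2: Midrank |d_i| (ties get averaged ranks).
ranks: |3|->4.5, |8|->9, |2|->3, |8|->9, |1|->1.5, |8|->9, |6|->6.5, |6|->6.5, |3|->4.5, |1|->1.5
Step 3: Attach original signs; sum ranks with positive sign and with negative sign.
W+ = 3 + 1.5 + 6.5 + 4.5 + 1.5 = 17
W- = 4.5 + 9 + 9 + 9 + 6.5 = 38
(Check: W+ + W- = 55 should equal n(n+1)/2 = 55.)
Step 4: Test statistic W = min(W+, W-) = 17.
Step 5: Ties in |d|, so use the tie-corrected normal approximation.
        E[W] = n(n+1)/4 = 10*11/4 = 27.5.
        Tie groups: |d|=1 (t=2), |d|=3 (t=2), |d|=6 (t=2), |d|=8 (t=3); sum(t^3 - t) = 42.
        Var[W] = n(n+1)(2n+1)/24 - sum(t^3-t)/48 = 2310/24 - 42/48 = 95.375.
        z = (W - E[W]) / sqrt(Var[W]) = (17 - 27.5) / 9.7660 = -1.0752.
        Two-sided p = 2*Phi(z) = 0.282304.
Step 6: alpha = 0.05. fail to reject H0.

W+ = 17, W- = 38, W = min = 17, p = 0.282304, fail to reject H0.


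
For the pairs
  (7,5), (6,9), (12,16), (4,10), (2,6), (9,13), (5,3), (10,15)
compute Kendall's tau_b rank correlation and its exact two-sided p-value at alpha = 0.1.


Step 1: Enumerate the 28 unordered pairs (i,j) with i<j and classify each by sign(x_j-x_i) * sign(y_j-y_i).
  (1,2):dx=-1,dy=+4->D; (1,3):dx=+5,dy=+11->C; (1,4):dx=-3,dy=+5->D; (1,5):dx=-5,dy=+1->D
  (1,6):dx=+2,dy=+8->C; (1,7):dx=-2,dy=-2->C; (1,8):dx=+3,dy=+10->C; (2,3):dx=+6,dy=+7->C
  (2,4):dx=-2,dy=+1->D; (2,5):dx=-4,dy=-3->C; (2,6):dx=+3,dy=+4->C; (2,7):dx=-1,dy=-6->C
  (2,8):dx=+4,dy=+6->C; (3,4):dx=-8,dy=-6->C; (3,5):dx=-10,dy=-10->C; (3,6):dx=-3,dy=-3->C
  (3,7):dx=-7,dy=-13->C; (3,8):dx=-2,dy=-1->C; (4,5):dx=-2,dy=-4->C; (4,6):dx=+5,dy=+3->C
  (4,7):dx=+1,dy=-7->D; (4,8):dx=+6,dy=+5->C; (5,6):dx=+7,dy=+7->C; (5,7):dx=+3,dy=-3->D
  (5,8):dx=+8,dy=+9->C; (6,7):dx=-4,dy=-10->C; (6,8):dx=+1,dy=+2->C; (7,8):dx=+5,dy=+12->C
Step 2: C = 22, D = 6, total pairs = 28.
Step 3: tau = (C - D)/(n(n-1)/2) = (22 - 6)/28 = 0.571429.
Step 4: Exact two-sided p-value (enumerate n! = 40320 permutations of y under H0): p = 0.061012.
Step 5: alpha = 0.1. reject H0.

tau_b = 0.5714 (C=22, D=6), p = 0.061012, reject H0.


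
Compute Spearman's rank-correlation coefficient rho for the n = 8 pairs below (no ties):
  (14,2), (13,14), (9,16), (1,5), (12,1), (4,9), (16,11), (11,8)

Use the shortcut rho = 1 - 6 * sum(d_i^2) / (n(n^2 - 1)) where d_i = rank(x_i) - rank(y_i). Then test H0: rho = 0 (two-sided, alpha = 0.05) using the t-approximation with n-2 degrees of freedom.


Step 1: Rank x and y separately (midranks; no ties here).
rank(x): 14->7, 13->6, 9->3, 1->1, 12->5, 4->2, 16->8, 11->4
rank(y): 2->2, 14->7, 16->8, 5->3, 1->1, 9->5, 11->6, 8->4
Step 2: d_i = R_x(i) - R_y(i); compute d_i^2.
  (7-2)^2=25, (6-7)^2=1, (3-8)^2=25, (1-3)^2=4, (5-1)^2=16, (2-5)^2=9, (8-6)^2=4, (4-4)^2=0
sum(d^2) = 84.
Step 3: rho = 1 - 6*84 / (8*(8^2 - 1)) = 1 - 504/504 = 0.000000.
Step 4: Under H0, t = rho * sqrt((n-2)/(1-rho^2)) = 0.0000 ~ t(6).
Step 5: Two-sided p-value from the t-distribution with 6 df = 1.000000.
Step 6: alpha = 0.05. fail to reject H0.

rho = 0.0000, p = 1.000000, fail to reject H0 at alpha = 0.05.


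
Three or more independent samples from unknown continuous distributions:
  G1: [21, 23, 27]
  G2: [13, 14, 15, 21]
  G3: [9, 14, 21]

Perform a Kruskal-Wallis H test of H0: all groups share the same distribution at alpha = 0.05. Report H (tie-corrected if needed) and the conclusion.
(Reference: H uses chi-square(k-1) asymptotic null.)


Step 1: Combine all N = 10 observations and assign midranks.
sorted (value, group, rank): (9,G3,1), (13,G2,2), (14,G2,3.5), (14,G3,3.5), (15,G2,5), (21,G1,7), (21,G2,7), (21,G3,7), (23,G1,9), (27,G1,10)
Step 2: Sum ranks within each group.
R_1 = 26 (n_1 = 3)
R_2 = 17.5 (n_2 = 4)
R_3 = 11.5 (n_3 = 3)
Step 3: H = 12/(N(N+1)) * sum(R_i^2/n_i) - 3(N+1)
     = 12/(10*11) * (26^2/3 + 17.5^2/4 + 11.5^2/3) - 3*11
     = 0.109091 * 345.979 - 33
     = 4.743182.
Step 4: Ties present; correction factor C = 1 - 30/(10^3 - 10) = 0.969697. Corrected H = 4.743182 / 0.969697 = 4.891406.
Step 5: Under H0, H ~ chi^2(2); p-value = 0.086665.
Step 6: alpha = 0.05. fail to reject H0.

H = 4.8914, df = 2, p = 0.086665, fail to reject H0.


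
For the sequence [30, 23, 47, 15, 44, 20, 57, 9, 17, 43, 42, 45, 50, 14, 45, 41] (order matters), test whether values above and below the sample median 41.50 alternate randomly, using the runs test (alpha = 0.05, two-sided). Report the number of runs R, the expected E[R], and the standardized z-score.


Step 1: Compute median = 41.50; label A = above, B = below.
Labels in order: BBABABABBAAAABAB  (n_A = 8, n_B = 8)
Step 2: Count runs R = 11.
Step 3: Under H0 (random ordering), E[R] = 2*n_A*n_B/(n_A+n_B) + 1 = 2*8*8/16 + 1 = 9.0000.
        Var[R] = 2*n_A*n_B*(2*n_A*n_B - n_A - n_B) / ((n_A+n_B)^2 * (n_A+n_B-1)) = 14336/3840 = 3.7333.
        SD[R] = 1.9322.
Step 4: Continuity-corrected z = (R - 0.5 - E[R]) / SD[R] = (11 - 0.5 - 9.0000) / 1.9322 = 0.7763.
Step 5: Two-sided p-value via normal approximation = 2*(1 - Phi(|z|)) = 0.437558.
Step 6: alpha = 0.05. fail to reject H0.

R = 11, z = 0.7763, p = 0.437558, fail to reject H0.


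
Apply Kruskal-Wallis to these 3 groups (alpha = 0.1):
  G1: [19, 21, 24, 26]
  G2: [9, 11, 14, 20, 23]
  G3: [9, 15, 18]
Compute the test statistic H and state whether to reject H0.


Step 1: Combine all N = 12 observations and assign midranks.
sorted (value, group, rank): (9,G2,1.5), (9,G3,1.5), (11,G2,3), (14,G2,4), (15,G3,5), (18,G3,6), (19,G1,7), (20,G2,8), (21,G1,9), (23,G2,10), (24,G1,11), (26,G1,12)
Step 2: Sum ranks within each group.
R_1 = 39 (n_1 = 4)
R_2 = 26.5 (n_2 = 5)
R_3 = 12.5 (n_3 = 3)
Step 3: H = 12/(N(N+1)) * sum(R_i^2/n_i) - 3(N+1)
     = 12/(12*13) * (39^2/4 + 26.5^2/5 + 12.5^2/3) - 3*13
     = 0.076923 * 572.783 - 39
     = 5.060256.
Step 4: Ties present; correction factor C = 1 - 6/(12^3 - 12) = 0.996503. Corrected H = 5.060256 / 0.996503 = 5.078012.
Step 5: Under H0, H ~ chi^2(2); p-value = 0.078945.
Step 6: alpha = 0.1. reject H0.

H = 5.0780, df = 2, p = 0.078945, reject H0.


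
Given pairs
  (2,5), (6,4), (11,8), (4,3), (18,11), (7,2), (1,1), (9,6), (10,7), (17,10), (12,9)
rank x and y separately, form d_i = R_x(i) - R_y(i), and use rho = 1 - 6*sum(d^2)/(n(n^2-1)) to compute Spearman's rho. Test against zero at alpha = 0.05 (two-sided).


Step 1: Rank x and y separately (midranks; no ties here).
rank(x): 2->2, 6->4, 11->8, 4->3, 18->11, 7->5, 1->1, 9->6, 10->7, 17->10, 12->9
rank(y): 5->5, 4->4, 8->8, 3->3, 11->11, 2->2, 1->1, 6->6, 7->7, 10->10, 9->9
Step 2: d_i = R_x(i) - R_y(i); compute d_i^2.
  (2-5)^2=9, (4-4)^2=0, (8-8)^2=0, (3-3)^2=0, (11-11)^2=0, (5-2)^2=9, (1-1)^2=0, (6-6)^2=0, (7-7)^2=0, (10-10)^2=0, (9-9)^2=0
sum(d^2) = 18.
Step 3: rho = 1 - 6*18 / (11*(11^2 - 1)) = 1 - 108/1320 = 0.918182.
Step 4: Under H0, t = rho * sqrt((n-2)/(1-rho^2)) = 6.9531 ~ t(9).
Step 5: Two-sided p-value from the t-distribution with 9 df = 0.000067.
Step 6: alpha = 0.05. reject H0.

rho = 0.9182, p = 0.000067, reject H0 at alpha = 0.05.


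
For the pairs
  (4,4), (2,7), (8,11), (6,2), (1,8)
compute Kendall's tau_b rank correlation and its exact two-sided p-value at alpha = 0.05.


Step 1: Enumerate the 10 unordered pairs (i,j) with i<j and classify each by sign(x_j-x_i) * sign(y_j-y_i).
  (1,2):dx=-2,dy=+3->D; (1,3):dx=+4,dy=+7->C; (1,4):dx=+2,dy=-2->D; (1,5):dx=-3,dy=+4->D
  (2,3):dx=+6,dy=+4->C; (2,4):dx=+4,dy=-5->D; (2,5):dx=-1,dy=+1->D; (3,4):dx=-2,dy=-9->C
  (3,5):dx=-7,dy=-3->C; (4,5):dx=-5,dy=+6->D
Step 2: C = 4, D = 6, total pairs = 10.
Step 3: tau = (C - D)/(n(n-1)/2) = (4 - 6)/10 = -0.200000.
Step 4: Exact two-sided p-value (enumerate n! = 120 permutations of y under H0): p = 0.816667.
Step 5: alpha = 0.05. fail to reject H0.

tau_b = -0.2000 (C=4, D=6), p = 0.816667, fail to reject H0.


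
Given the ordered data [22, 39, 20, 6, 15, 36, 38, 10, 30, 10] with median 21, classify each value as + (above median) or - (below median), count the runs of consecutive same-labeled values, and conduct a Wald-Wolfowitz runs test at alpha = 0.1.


Step 1: Compute median = 21; label A = above, B = below.
Labels in order: AABBBAABAB  (n_A = 5, n_B = 5)
Step 2: Count runs R = 6.
Step 3: Under H0 (random ordering), E[R] = 2*n_A*n_B/(n_A+n_B) + 1 = 2*5*5/10 + 1 = 6.0000.
        Var[R] = 2*n_A*n_B*(2*n_A*n_B - n_A - n_B) / ((n_A+n_B)^2 * (n_A+n_B-1)) = 2000/900 = 2.2222.
        SD[R] = 1.4907.
Step 4: R = E[R], so z = 0 with no continuity correction.
Step 5: Two-sided p-value via normal approximation = 2*(1 - Phi(|z|)) = 1.000000.
Step 6: alpha = 0.1. fail to reject H0.

R = 6, z = 0.0000, p = 1.000000, fail to reject H0.


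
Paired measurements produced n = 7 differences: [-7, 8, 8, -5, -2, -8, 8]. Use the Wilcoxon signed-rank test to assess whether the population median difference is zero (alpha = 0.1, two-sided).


Step 1: Drop any zero differences (none here) and take |d_i|.
|d| = [7, 8, 8, 5, 2, 8, 8]
Step 2: Midrank |d_i| (ties get averaged ranks).
ranks: |7|->3, |8|->5.5, |8|->5.5, |5|->2, |2|->1, |8|->5.5, |8|->5.5
Step 3: Attach original signs; sum ranks with positive sign and with negative sign.
W+ = 5.5 + 5.5 + 5.5 = 16.5
W- = 3 + 2 + 1 + 5.5 = 11.5
(Check: W+ + W- = 28 should equal n(n+1)/2 = 28.)
Step 4: Test statistic W = min(W+, W-) = 11.5.
Step 5: Ties in |d|, so use the tie-corrected normal approximation.
        E[W] = n(n+1)/4 = 7*8/4 = 14.
        Tie groups: |d|=8 (t=4); sum(t^3 - t) = 60.
        Var[W] = n(n+1)(2n+1)/24 - sum(t^3-t)/48 = 840/24 - 60/48 = 33.75.
        z = (W - E[W]) / sqrt(Var[W]) = (11.5 - 14) / 5.8095 = -0.4303.
        Two-sided p = 2*Phi(z) = 0.666955.
Step 6: alpha = 0.1. fail to reject H0.

W+ = 16.5, W- = 11.5, W = min = 11.5, p = 0.666955, fail to reject H0.


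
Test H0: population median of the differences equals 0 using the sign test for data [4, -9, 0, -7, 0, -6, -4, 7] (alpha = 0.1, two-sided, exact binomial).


Step 1: Discard zero differences. Original n = 8; n_eff = number of nonzero differences = 6.
Nonzero differences (with sign): +4, -9, -7, -6, -4, +7
Step 2: Count signs: positive = 2, negative = 4.
Step 3: Under H0: P(positive) = 0.5, so the number of positives S ~ Bin(6, 0.5).
Step 4: Two-sided exact p-value = sum of Bin(6,0.5) probabilities at or below the observed probability = 0.687500.
Step 5: alpha = 0.1. fail to reject H0.

n_eff = 6, pos = 2, neg = 4, p = 0.687500, fail to reject H0.


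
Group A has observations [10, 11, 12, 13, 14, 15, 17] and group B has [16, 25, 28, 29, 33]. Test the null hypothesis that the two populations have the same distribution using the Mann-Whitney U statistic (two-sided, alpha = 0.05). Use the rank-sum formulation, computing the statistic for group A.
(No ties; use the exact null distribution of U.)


Step 1: Combine and sort all 12 observations; assign midranks.
sorted (value, group): (10,X), (11,X), (12,X), (13,X), (14,X), (15,X), (16,Y), (17,X), (25,Y), (28,Y), (29,Y), (33,Y)
ranks: 10->1, 11->2, 12->3, 13->4, 14->5, 15->6, 16->7, 17->8, 25->9, 28->10, 29->11, 33->12
Step 2: Rank sum for X: R1 = 1 + 2 + 3 + 4 + 5 + 6 + 8 = 29.
Step 3: U_X = R1 - n1(n1+1)/2 = 29 - 7*8/2 = 29 - 28 = 1.
       U_Y = n1*n2 - U_X = 35 - 1 = 34.
Step 4: No ties, so the exact null distribution of U (based on enumerating the C(12,7) = 792 equally likely rank assignments) gives the two-sided p-value.
Step 5: p-value = 0.005051; compare to alpha = 0.05. reject H0.

U_X = 1, p = 0.005051, reject H0 at alpha = 0.05.


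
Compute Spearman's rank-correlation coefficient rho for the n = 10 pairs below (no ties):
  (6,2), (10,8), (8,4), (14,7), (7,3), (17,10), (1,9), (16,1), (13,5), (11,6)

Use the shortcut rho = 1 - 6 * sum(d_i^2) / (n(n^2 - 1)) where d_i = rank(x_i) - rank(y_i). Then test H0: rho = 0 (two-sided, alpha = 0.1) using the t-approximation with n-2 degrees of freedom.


Step 1: Rank x and y separately (midranks; no ties here).
rank(x): 6->2, 10->5, 8->4, 14->8, 7->3, 17->10, 1->1, 16->9, 13->7, 11->6
rank(y): 2->2, 8->8, 4->4, 7->7, 3->3, 10->10, 9->9, 1->1, 5->5, 6->6
Step 2: d_i = R_x(i) - R_y(i); compute d_i^2.
  (2-2)^2=0, (5-8)^2=9, (4-4)^2=0, (8-7)^2=1, (3-3)^2=0, (10-10)^2=0, (1-9)^2=64, (9-1)^2=64, (7-5)^2=4, (6-6)^2=0
sum(d^2) = 142.
Step 3: rho = 1 - 6*142 / (10*(10^2 - 1)) = 1 - 852/990 = 0.139394.
Step 4: Under H0, t = rho * sqrt((n-2)/(1-rho^2)) = 0.3982 ~ t(8).
Step 5: Two-sided p-value from the t-distribution with 8 df = 0.700932.
Step 6: alpha = 0.1. fail to reject H0.

rho = 0.1394, p = 0.700932, fail to reject H0 at alpha = 0.1.


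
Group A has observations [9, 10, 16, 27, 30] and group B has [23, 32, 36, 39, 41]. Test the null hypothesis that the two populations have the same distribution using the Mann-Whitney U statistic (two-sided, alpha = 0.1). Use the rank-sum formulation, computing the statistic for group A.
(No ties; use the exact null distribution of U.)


Step 1: Combine and sort all 10 observations; assign midranks.
sorted (value, group): (9,X), (10,X), (16,X), (23,Y), (27,X), (30,X), (32,Y), (36,Y), (39,Y), (41,Y)
ranks: 9->1, 10->2, 16->3, 23->4, 27->5, 30->6, 32->7, 36->8, 39->9, 41->10
Step 2: Rank sum for X: R1 = 1 + 2 + 3 + 5 + 6 = 17.
Step 3: U_X = R1 - n1(n1+1)/2 = 17 - 5*6/2 = 17 - 15 = 2.
       U_Y = n1*n2 - U_X = 25 - 2 = 23.
Step 4: No ties, so the exact null distribution of U (based on enumerating the C(10,5) = 252 equally likely rank assignments) gives the two-sided p-value.
Step 5: p-value = 0.031746; compare to alpha = 0.1. reject H0.

U_X = 2, p = 0.031746, reject H0 at alpha = 0.1.


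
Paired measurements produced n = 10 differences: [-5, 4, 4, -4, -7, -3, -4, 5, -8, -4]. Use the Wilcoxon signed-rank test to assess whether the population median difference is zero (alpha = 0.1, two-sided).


Step 1: Drop any zero differences (none here) and take |d_i|.
|d| = [5, 4, 4, 4, 7, 3, 4, 5, 8, 4]
Step 2: Midrank |d_i| (ties get averaged ranks).
ranks: |5|->7.5, |4|->4, |4|->4, |4|->4, |7|->9, |3|->1, |4|->4, |5|->7.5, |8|->10, |4|->4
Step 3: Attach original signs; sum ranks with positive sign and with negative sign.
W+ = 4 + 4 + 7.5 = 15.5
W- = 7.5 + 4 + 9 + 1 + 4 + 10 + 4 = 39.5
(Check: W+ + W- = 55 should equal n(n+1)/2 = 55.)
Step 4: Test statistic W = min(W+, W-) = 15.5.
Step 5: Ties in |d|, so use the tie-corrected normal approximation.
        E[W] = n(n+1)/4 = 10*11/4 = 27.5.
        Tie groups: |d|=4 (t=5), |d|=5 (t=2); sum(t^3 - t) = 126.
        Var[W] = n(n+1)(2n+1)/24 - sum(t^3-t)/48 = 2310/24 - 126/48 = 93.625.
        z = (W - E[W]) / sqrt(Var[W]) = (15.5 - 27.5) / 9.6760 = -1.2402.
        Two-sided p = 2*Phi(z) = 0.214908.
Step 6: alpha = 0.1. fail to reject H0.

W+ = 15.5, W- = 39.5, W = min = 15.5, p = 0.214908, fail to reject H0.


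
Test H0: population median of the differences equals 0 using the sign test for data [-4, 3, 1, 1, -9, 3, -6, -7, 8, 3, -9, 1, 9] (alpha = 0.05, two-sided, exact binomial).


Step 1: Discard zero differences. Original n = 13; n_eff = number of nonzero differences = 13.
Nonzero differences (with sign): -4, +3, +1, +1, -9, +3, -6, -7, +8, +3, -9, +1, +9
Step 2: Count signs: positive = 8, negative = 5.
Step 3: Under H0: P(positive) = 0.5, so the number of positives S ~ Bin(13, 0.5).
Step 4: Two-sided exact p-value = sum of Bin(13,0.5) probabilities at or below the observed probability = 0.581055.
Step 5: alpha = 0.05. fail to reject H0.

n_eff = 13, pos = 8, neg = 5, p = 0.581055, fail to reject H0.


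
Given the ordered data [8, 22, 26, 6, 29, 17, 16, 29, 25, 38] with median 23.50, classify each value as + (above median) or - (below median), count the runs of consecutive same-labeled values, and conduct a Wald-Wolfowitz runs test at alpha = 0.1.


Step 1: Compute median = 23.50; label A = above, B = below.
Labels in order: BBABABBAAA  (n_A = 5, n_B = 5)
Step 2: Count runs R = 6.
Step 3: Under H0 (random ordering), E[R] = 2*n_A*n_B/(n_A+n_B) + 1 = 2*5*5/10 + 1 = 6.0000.
        Var[R] = 2*n_A*n_B*(2*n_A*n_B - n_A - n_B) / ((n_A+n_B)^2 * (n_A+n_B-1)) = 2000/900 = 2.2222.
        SD[R] = 1.4907.
Step 4: R = E[R], so z = 0 with no continuity correction.
Step 5: Two-sided p-value via normal approximation = 2*(1 - Phi(|z|)) = 1.000000.
Step 6: alpha = 0.1. fail to reject H0.

R = 6, z = 0.0000, p = 1.000000, fail to reject H0.


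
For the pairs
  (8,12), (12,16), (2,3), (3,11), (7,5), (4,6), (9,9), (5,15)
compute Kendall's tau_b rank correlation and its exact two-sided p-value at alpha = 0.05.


Step 1: Enumerate the 28 unordered pairs (i,j) with i<j and classify each by sign(x_j-x_i) * sign(y_j-y_i).
  (1,2):dx=+4,dy=+4->C; (1,3):dx=-6,dy=-9->C; (1,4):dx=-5,dy=-1->C; (1,5):dx=-1,dy=-7->C
  (1,6):dx=-4,dy=-6->C; (1,7):dx=+1,dy=-3->D; (1,8):dx=-3,dy=+3->D; (2,3):dx=-10,dy=-13->C
  (2,4):dx=-9,dy=-5->C; (2,5):dx=-5,dy=-11->C; (2,6):dx=-8,dy=-10->C; (2,7):dx=-3,dy=-7->C
  (2,8):dx=-7,dy=-1->C; (3,4):dx=+1,dy=+8->C; (3,5):dx=+5,dy=+2->C; (3,6):dx=+2,dy=+3->C
  (3,7):dx=+7,dy=+6->C; (3,8):dx=+3,dy=+12->C; (4,5):dx=+4,dy=-6->D; (4,6):dx=+1,dy=-5->D
  (4,7):dx=+6,dy=-2->D; (4,8):dx=+2,dy=+4->C; (5,6):dx=-3,dy=+1->D; (5,7):dx=+2,dy=+4->C
  (5,8):dx=-2,dy=+10->D; (6,7):dx=+5,dy=+3->C; (6,8):dx=+1,dy=+9->C; (7,8):dx=-4,dy=+6->D
Step 2: C = 20, D = 8, total pairs = 28.
Step 3: tau = (C - D)/(n(n-1)/2) = (20 - 8)/28 = 0.428571.
Step 4: Exact two-sided p-value (enumerate n! = 40320 permutations of y under H0): p = 0.178869.
Step 5: alpha = 0.05. fail to reject H0.

tau_b = 0.4286 (C=20, D=8), p = 0.178869, fail to reject H0.


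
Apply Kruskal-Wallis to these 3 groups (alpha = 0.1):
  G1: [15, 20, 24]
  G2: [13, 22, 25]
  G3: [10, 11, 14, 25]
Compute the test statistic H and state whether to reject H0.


Step 1: Combine all N = 10 observations and assign midranks.
sorted (value, group, rank): (10,G3,1), (11,G3,2), (13,G2,3), (14,G3,4), (15,G1,5), (20,G1,6), (22,G2,7), (24,G1,8), (25,G2,9.5), (25,G3,9.5)
Step 2: Sum ranks within each group.
R_1 = 19 (n_1 = 3)
R_2 = 19.5 (n_2 = 3)
R_3 = 16.5 (n_3 = 4)
Step 3: H = 12/(N(N+1)) * sum(R_i^2/n_i) - 3(N+1)
     = 12/(10*11) * (19^2/3 + 19.5^2/3 + 16.5^2/4) - 3*11
     = 0.109091 * 315.146 - 33
     = 1.379545.
Step 4: Ties present; correction factor C = 1 - 6/(10^3 - 10) = 0.993939. Corrected H = 1.379545 / 0.993939 = 1.387957.
Step 5: Under H0, H ~ chi^2(2); p-value = 0.499584.
Step 6: alpha = 0.1. fail to reject H0.

H = 1.3880, df = 2, p = 0.499584, fail to reject H0.


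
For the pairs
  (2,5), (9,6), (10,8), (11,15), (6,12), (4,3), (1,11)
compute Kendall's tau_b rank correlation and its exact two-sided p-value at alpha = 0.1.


Step 1: Enumerate the 21 unordered pairs (i,j) with i<j and classify each by sign(x_j-x_i) * sign(y_j-y_i).
  (1,2):dx=+7,dy=+1->C; (1,3):dx=+8,dy=+3->C; (1,4):dx=+9,dy=+10->C; (1,5):dx=+4,dy=+7->C
  (1,6):dx=+2,dy=-2->D; (1,7):dx=-1,dy=+6->D; (2,3):dx=+1,dy=+2->C; (2,4):dx=+2,dy=+9->C
  (2,5):dx=-3,dy=+6->D; (2,6):dx=-5,dy=-3->C; (2,7):dx=-8,dy=+5->D; (3,4):dx=+1,dy=+7->C
  (3,5):dx=-4,dy=+4->D; (3,6):dx=-6,dy=-5->C; (3,7):dx=-9,dy=+3->D; (4,5):dx=-5,dy=-3->C
  (4,6):dx=-7,dy=-12->C; (4,7):dx=-10,dy=-4->C; (5,6):dx=-2,dy=-9->C; (5,7):dx=-5,dy=-1->C
  (6,7):dx=-3,dy=+8->D
Step 2: C = 14, D = 7, total pairs = 21.
Step 3: tau = (C - D)/(n(n-1)/2) = (14 - 7)/21 = 0.333333.
Step 4: Exact two-sided p-value (enumerate n! = 5040 permutations of y under H0): p = 0.381349.
Step 5: alpha = 0.1. fail to reject H0.

tau_b = 0.3333 (C=14, D=7), p = 0.381349, fail to reject H0.


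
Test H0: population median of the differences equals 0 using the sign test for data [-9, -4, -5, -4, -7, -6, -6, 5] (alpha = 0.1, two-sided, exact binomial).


Step 1: Discard zero differences. Original n = 8; n_eff = number of nonzero differences = 8.
Nonzero differences (with sign): -9, -4, -5, -4, -7, -6, -6, +5
Step 2: Count signs: positive = 1, negative = 7.
Step 3: Under H0: P(positive) = 0.5, so the number of positives S ~ Bin(8, 0.5).
Step 4: Two-sided exact p-value = sum of Bin(8,0.5) probabilities at or below the observed probability = 0.070312.
Step 5: alpha = 0.1. reject H0.

n_eff = 8, pos = 1, neg = 7, p = 0.070312, reject H0.


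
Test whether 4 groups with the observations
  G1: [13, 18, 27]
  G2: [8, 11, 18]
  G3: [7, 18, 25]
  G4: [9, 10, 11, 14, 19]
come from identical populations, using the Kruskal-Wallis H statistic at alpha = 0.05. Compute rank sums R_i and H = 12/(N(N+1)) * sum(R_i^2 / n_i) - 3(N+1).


Step 1: Combine all N = 14 observations and assign midranks.
sorted (value, group, rank): (7,G3,1), (8,G2,2), (9,G4,3), (10,G4,4), (11,G2,5.5), (11,G4,5.5), (13,G1,7), (14,G4,8), (18,G1,10), (18,G2,10), (18,G3,10), (19,G4,12), (25,G3,13), (27,G1,14)
Step 2: Sum ranks within each group.
R_1 = 31 (n_1 = 3)
R_2 = 17.5 (n_2 = 3)
R_3 = 24 (n_3 = 3)
R_4 = 32.5 (n_4 = 5)
Step 3: H = 12/(N(N+1)) * sum(R_i^2/n_i) - 3(N+1)
     = 12/(14*15) * (31^2/3 + 17.5^2/3 + 24^2/3 + 32.5^2/5) - 3*15
     = 0.057143 * 825.667 - 45
     = 2.180952.
Step 4: Ties present; correction factor C = 1 - 30/(14^3 - 14) = 0.989011. Corrected H = 2.180952 / 0.989011 = 2.205185.
Step 5: Under H0, H ~ chi^2(3); p-value = 0.530928.
Step 6: alpha = 0.05. fail to reject H0.

H = 2.2052, df = 3, p = 0.530928, fail to reject H0.


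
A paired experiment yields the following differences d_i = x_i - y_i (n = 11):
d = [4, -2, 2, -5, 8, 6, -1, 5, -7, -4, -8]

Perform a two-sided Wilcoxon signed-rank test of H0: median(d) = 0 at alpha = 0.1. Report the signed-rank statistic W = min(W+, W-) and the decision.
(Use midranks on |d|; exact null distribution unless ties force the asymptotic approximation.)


Step 1: Drop any zero differences (none here) and take |d_i|.
|d| = [4, 2, 2, 5, 8, 6, 1, 5, 7, 4, 8]
Step 2: Midrank |d_i| (ties get averaged ranks).
ranks: |4|->4.5, |2|->2.5, |2|->2.5, |5|->6.5, |8|->10.5, |6|->8, |1|->1, |5|->6.5, |7|->9, |4|->4.5, |8|->10.5
Step 3: Attach original signs; sum ranks with positive sign and with negative sign.
W+ = 4.5 + 2.5 + 10.5 + 8 + 6.5 = 32
W- = 2.5 + 6.5 + 1 + 9 + 4.5 + 10.5 = 34
(Check: W+ + W- = 66 should equal n(n+1)/2 = 66.)
Step 4: Test statistic W = min(W+, W-) = 32.
Step 5: Ties in |d|, so use the tie-corrected normal approximation.
        E[W] = n(n+1)/4 = 11*12/4 = 33.
        Tie groups: |d|=2 (t=2), |d|=4 (t=2), |d|=5 (t=2), |d|=8 (t=2); sum(t^3 - t) = 24.
        Var[W] = n(n+1)(2n+1)/24 - sum(t^3-t)/48 = 3036/24 - 24/48 = 126.
        z = (W - E[W]) / sqrt(Var[W]) = (32 - 33) / 11.2250 = -0.0891.
        Two-sided p = 2*Phi(z) = 0.929013.
Step 6: alpha = 0.1. fail to reject H0.

W+ = 32, W- = 34, W = min = 32, p = 0.929013, fail to reject H0.


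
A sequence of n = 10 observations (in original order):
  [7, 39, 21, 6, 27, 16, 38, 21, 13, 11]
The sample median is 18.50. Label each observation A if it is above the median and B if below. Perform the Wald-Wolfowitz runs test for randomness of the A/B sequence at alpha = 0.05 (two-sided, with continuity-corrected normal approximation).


Step 1: Compute median = 18.50; label A = above, B = below.
Labels in order: BAABABAABB  (n_A = 5, n_B = 5)
Step 2: Count runs R = 7.
Step 3: Under H0 (random ordering), E[R] = 2*n_A*n_B/(n_A+n_B) + 1 = 2*5*5/10 + 1 = 6.0000.
        Var[R] = 2*n_A*n_B*(2*n_A*n_B - n_A - n_B) / ((n_A+n_B)^2 * (n_A+n_B-1)) = 2000/900 = 2.2222.
        SD[R] = 1.4907.
Step 4: Continuity-corrected z = (R - 0.5 - E[R]) / SD[R] = (7 - 0.5 - 6.0000) / 1.4907 = 0.3354.
Step 5: Two-sided p-value via normal approximation = 2*(1 - Phi(|z|)) = 0.737316.
Step 6: alpha = 0.05. fail to reject H0.

R = 7, z = 0.3354, p = 0.737316, fail to reject H0.


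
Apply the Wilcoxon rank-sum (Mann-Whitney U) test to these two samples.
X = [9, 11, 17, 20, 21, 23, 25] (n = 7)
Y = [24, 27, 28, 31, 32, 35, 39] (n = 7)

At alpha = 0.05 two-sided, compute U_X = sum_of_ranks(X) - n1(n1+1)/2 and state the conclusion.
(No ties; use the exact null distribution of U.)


Step 1: Combine and sort all 14 observations; assign midranks.
sorted (value, group): (9,X), (11,X), (17,X), (20,X), (21,X), (23,X), (24,Y), (25,X), (27,Y), (28,Y), (31,Y), (32,Y), (35,Y), (39,Y)
ranks: 9->1, 11->2, 17->3, 20->4, 21->5, 23->6, 24->7, 25->8, 27->9, 28->10, 31->11, 32->12, 35->13, 39->14
Step 2: Rank sum for X: R1 = 1 + 2 + 3 + 4 + 5 + 6 + 8 = 29.
Step 3: U_X = R1 - n1(n1+1)/2 = 29 - 7*8/2 = 29 - 28 = 1.
       U_Y = n1*n2 - U_X = 49 - 1 = 48.
Step 4: No ties, so the exact null distribution of U (based on enumerating the C(14,7) = 3432 equally likely rank assignments) gives the two-sided p-value.
Step 5: p-value = 0.001166; compare to alpha = 0.05. reject H0.

U_X = 1, p = 0.001166, reject H0 at alpha = 0.05.


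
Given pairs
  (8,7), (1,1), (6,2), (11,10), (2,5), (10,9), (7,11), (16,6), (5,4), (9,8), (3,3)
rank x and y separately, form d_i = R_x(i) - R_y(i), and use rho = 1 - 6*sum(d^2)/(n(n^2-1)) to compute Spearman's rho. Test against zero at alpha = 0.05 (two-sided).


Step 1: Rank x and y separately (midranks; no ties here).
rank(x): 8->7, 1->1, 6->5, 11->10, 2->2, 10->9, 7->6, 16->11, 5->4, 9->8, 3->3
rank(y): 7->7, 1->1, 2->2, 10->10, 5->5, 9->9, 11->11, 6->6, 4->4, 8->8, 3->3
Step 2: d_i = R_x(i) - R_y(i); compute d_i^2.
  (7-7)^2=0, (1-1)^2=0, (5-2)^2=9, (10-10)^2=0, (2-5)^2=9, (9-9)^2=0, (6-11)^2=25, (11-6)^2=25, (4-4)^2=0, (8-8)^2=0, (3-3)^2=0
sum(d^2) = 68.
Step 3: rho = 1 - 6*68 / (11*(11^2 - 1)) = 1 - 408/1320 = 0.690909.
Step 4: Under H0, t = rho * sqrt((n-2)/(1-rho^2)) = 2.8671 ~ t(9).
Step 5: Two-sided p-value from the t-distribution with 9 df = 0.018565.
Step 6: alpha = 0.05. reject H0.

rho = 0.6909, p = 0.018565, reject H0 at alpha = 0.05.


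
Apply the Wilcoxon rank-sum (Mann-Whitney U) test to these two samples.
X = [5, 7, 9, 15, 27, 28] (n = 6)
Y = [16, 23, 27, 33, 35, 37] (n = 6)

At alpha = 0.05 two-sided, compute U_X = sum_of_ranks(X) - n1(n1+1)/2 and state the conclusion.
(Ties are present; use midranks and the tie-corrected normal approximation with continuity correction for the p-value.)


Step 1: Combine and sort all 12 observations; assign midranks.
sorted (value, group): (5,X), (7,X), (9,X), (15,X), (16,Y), (23,Y), (27,X), (27,Y), (28,X), (33,Y), (35,Y), (37,Y)
ranks: 5->1, 7->2, 9->3, 15->4, 16->5, 23->6, 27->7.5, 27->7.5, 28->9, 33->10, 35->11, 37->12
Step 2: Rank sum for X: R1 = 1 + 2 + 3 + 4 + 7.5 + 9 = 26.5.
Step 3: U_X = R1 - n1(n1+1)/2 = 26.5 - 6*7/2 = 26.5 - 21 = 5.5.
       U_Y = n1*n2 - U_X = 36 - 5.5 = 30.5.
Step 4: Ties are present, so use the tie-corrected normal approximation (with continuity correction) for the p-value.
Step 5: p-value = 0.054241; compare to alpha = 0.05. fail to reject H0.

U_X = 5.5, p = 0.054241, fail to reject H0 at alpha = 0.05.


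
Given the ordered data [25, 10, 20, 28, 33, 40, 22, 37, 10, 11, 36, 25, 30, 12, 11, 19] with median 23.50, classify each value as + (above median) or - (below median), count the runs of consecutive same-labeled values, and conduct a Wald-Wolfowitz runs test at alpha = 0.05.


Step 1: Compute median = 23.50; label A = above, B = below.
Labels in order: ABBAAABABBAAABBB  (n_A = 8, n_B = 8)
Step 2: Count runs R = 8.
Step 3: Under H0 (random ordering), E[R] = 2*n_A*n_B/(n_A+n_B) + 1 = 2*8*8/16 + 1 = 9.0000.
        Var[R] = 2*n_A*n_B*(2*n_A*n_B - n_A - n_B) / ((n_A+n_B)^2 * (n_A+n_B-1)) = 14336/3840 = 3.7333.
        SD[R] = 1.9322.
Step 4: Continuity-corrected z = (R + 0.5 - E[R]) / SD[R] = (8 + 0.5 - 9.0000) / 1.9322 = -0.2588.
Step 5: Two-sided p-value via normal approximation = 2*(1 - Phi(|z|)) = 0.795809.
Step 6: alpha = 0.05. fail to reject H0.

R = 8, z = -0.2588, p = 0.795809, fail to reject H0.


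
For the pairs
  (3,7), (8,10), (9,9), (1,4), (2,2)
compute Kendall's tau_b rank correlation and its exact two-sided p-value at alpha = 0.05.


Step 1: Enumerate the 10 unordered pairs (i,j) with i<j and classify each by sign(x_j-x_i) * sign(y_j-y_i).
  (1,2):dx=+5,dy=+3->C; (1,3):dx=+6,dy=+2->C; (1,4):dx=-2,dy=-3->C; (1,5):dx=-1,dy=-5->C
  (2,3):dx=+1,dy=-1->D; (2,4):dx=-7,dy=-6->C; (2,5):dx=-6,dy=-8->C; (3,4):dx=-8,dy=-5->C
  (3,5):dx=-7,dy=-7->C; (4,5):dx=+1,dy=-2->D
Step 2: C = 8, D = 2, total pairs = 10.
Step 3: tau = (C - D)/(n(n-1)/2) = (8 - 2)/10 = 0.600000.
Step 4: Exact two-sided p-value (enumerate n! = 120 permutations of y under H0): p = 0.233333.
Step 5: alpha = 0.05. fail to reject H0.

tau_b = 0.6000 (C=8, D=2), p = 0.233333, fail to reject H0.


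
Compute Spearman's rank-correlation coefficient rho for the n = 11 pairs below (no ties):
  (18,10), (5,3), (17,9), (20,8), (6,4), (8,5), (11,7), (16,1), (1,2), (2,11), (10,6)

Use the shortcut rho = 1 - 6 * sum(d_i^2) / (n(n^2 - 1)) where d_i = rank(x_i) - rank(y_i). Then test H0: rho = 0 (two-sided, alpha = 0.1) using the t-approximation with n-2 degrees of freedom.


Step 1: Rank x and y separately (midranks; no ties here).
rank(x): 18->10, 5->3, 17->9, 20->11, 6->4, 8->5, 11->7, 16->8, 1->1, 2->2, 10->6
rank(y): 10->10, 3->3, 9->9, 8->8, 4->4, 5->5, 7->7, 1->1, 2->2, 11->11, 6->6
Step 2: d_i = R_x(i) - R_y(i); compute d_i^2.
  (10-10)^2=0, (3-3)^2=0, (9-9)^2=0, (11-8)^2=9, (4-4)^2=0, (5-5)^2=0, (7-7)^2=0, (8-1)^2=49, (1-2)^2=1, (2-11)^2=81, (6-6)^2=0
sum(d^2) = 140.
Step 3: rho = 1 - 6*140 / (11*(11^2 - 1)) = 1 - 840/1320 = 0.363636.
Step 4: Under H0, t = rho * sqrt((n-2)/(1-rho^2)) = 1.1711 ~ t(9).
Step 5: Two-sided p-value from the t-distribution with 9 df = 0.271638.
Step 6: alpha = 0.1. fail to reject H0.

rho = 0.3636, p = 0.271638, fail to reject H0 at alpha = 0.1.


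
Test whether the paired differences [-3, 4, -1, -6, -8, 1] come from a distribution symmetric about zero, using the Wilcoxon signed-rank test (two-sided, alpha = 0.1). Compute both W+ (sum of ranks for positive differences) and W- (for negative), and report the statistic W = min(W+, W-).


Step 1: Drop any zero differences (none here) and take |d_i|.
|d| = [3, 4, 1, 6, 8, 1]
Step 2: Midrank |d_i| (ties get averaged ranks).
ranks: |3|->3, |4|->4, |1|->1.5, |6|->5, |8|->6, |1|->1.5
Step 3: Attach original signs; sum ranks with positive sign and with negative sign.
W+ = 4 + 1.5 = 5.5
W- = 3 + 1.5 + 5 + 6 = 15.5
(Check: W+ + W- = 21 should equal n(n+1)/2 = 21.)
Step 4: Test statistic W = min(W+, W-) = 5.5.
Step 5: Ties in |d|, so use the tie-corrected normal approximation.
        E[W] = n(n+1)/4 = 6*7/4 = 10.5.
        Tie groups: |d|=1 (t=2); sum(t^3 - t) = 6.
        Var[W] = n(n+1)(2n+1)/24 - sum(t^3-t)/48 = 546/24 - 6/48 = 22.625.
        z = (W - E[W]) / sqrt(Var[W]) = (5.5 - 10.5) / 4.7566 = -1.0512.
        Two-sided p = 2*Phi(z) = 0.293177.
Step 6: alpha = 0.1. fail to reject H0.

W+ = 5.5, W- = 15.5, W = min = 5.5, p = 0.293177, fail to reject H0.


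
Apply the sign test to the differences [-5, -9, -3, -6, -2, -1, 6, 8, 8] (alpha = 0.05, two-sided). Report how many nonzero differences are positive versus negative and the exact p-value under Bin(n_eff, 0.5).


Step 1: Discard zero differences. Original n = 9; n_eff = number of nonzero differences = 9.
Nonzero differences (with sign): -5, -9, -3, -6, -2, -1, +6, +8, +8
Step 2: Count signs: positive = 3, negative = 6.
Step 3: Under H0: P(positive) = 0.5, so the number of positives S ~ Bin(9, 0.5).
Step 4: Two-sided exact p-value = sum of Bin(9,0.5) probabilities at or below the observed probability = 0.507812.
Step 5: alpha = 0.05. fail to reject H0.

n_eff = 9, pos = 3, neg = 6, p = 0.507812, fail to reject H0.


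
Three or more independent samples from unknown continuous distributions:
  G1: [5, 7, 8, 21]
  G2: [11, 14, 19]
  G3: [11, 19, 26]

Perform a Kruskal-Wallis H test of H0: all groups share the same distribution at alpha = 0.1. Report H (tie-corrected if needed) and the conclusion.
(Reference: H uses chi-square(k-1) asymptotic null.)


Step 1: Combine all N = 10 observations and assign midranks.
sorted (value, group, rank): (5,G1,1), (7,G1,2), (8,G1,3), (11,G2,4.5), (11,G3,4.5), (14,G2,6), (19,G2,7.5), (19,G3,7.5), (21,G1,9), (26,G3,10)
Step 2: Sum ranks within each group.
R_1 = 15 (n_1 = 4)
R_2 = 18 (n_2 = 3)
R_3 = 22 (n_3 = 3)
Step 3: H = 12/(N(N+1)) * sum(R_i^2/n_i) - 3(N+1)
     = 12/(10*11) * (15^2/4 + 18^2/3 + 22^2/3) - 3*11
     = 0.109091 * 325.583 - 33
     = 2.518182.
Step 4: Ties present; correction factor C = 1 - 12/(10^3 - 10) = 0.987879. Corrected H = 2.518182 / 0.987879 = 2.549080.
Step 5: Under H0, H ~ chi^2(2); p-value = 0.279560.
Step 6: alpha = 0.1. fail to reject H0.

H = 2.5491, df = 2, p = 0.279560, fail to reject H0.


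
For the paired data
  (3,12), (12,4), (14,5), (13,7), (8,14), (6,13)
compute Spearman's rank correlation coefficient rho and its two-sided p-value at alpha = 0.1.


Step 1: Rank x and y separately (midranks; no ties here).
rank(x): 3->1, 12->4, 14->6, 13->5, 8->3, 6->2
rank(y): 12->4, 4->1, 5->2, 7->3, 14->6, 13->5
Step 2: d_i = R_x(i) - R_y(i); compute d_i^2.
  (1-4)^2=9, (4-1)^2=9, (6-2)^2=16, (5-3)^2=4, (3-6)^2=9, (2-5)^2=9
sum(d^2) = 56.
Step 3: rho = 1 - 6*56 / (6*(6^2 - 1)) = 1 - 336/210 = -0.600000.
Step 4: Under H0, t = rho * sqrt((n-2)/(1-rho^2)) = -1.5000 ~ t(4).
Step 5: Two-sided p-value from the t-distribution with 4 df = 0.208000.
Step 6: alpha = 0.1. fail to reject H0.

rho = -0.6000, p = 0.208000, fail to reject H0 at alpha = 0.1.


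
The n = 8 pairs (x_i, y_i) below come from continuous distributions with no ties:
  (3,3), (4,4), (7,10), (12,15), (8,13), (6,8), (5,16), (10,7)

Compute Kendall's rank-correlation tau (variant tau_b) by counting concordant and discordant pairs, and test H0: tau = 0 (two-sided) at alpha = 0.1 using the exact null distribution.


Step 1: Enumerate the 28 unordered pairs (i,j) with i<j and classify each by sign(x_j-x_i) * sign(y_j-y_i).
  (1,2):dx=+1,dy=+1->C; (1,3):dx=+4,dy=+7->C; (1,4):dx=+9,dy=+12->C; (1,5):dx=+5,dy=+10->C
  (1,6):dx=+3,dy=+5->C; (1,7):dx=+2,dy=+13->C; (1,8):dx=+7,dy=+4->C; (2,3):dx=+3,dy=+6->C
  (2,4):dx=+8,dy=+11->C; (2,5):dx=+4,dy=+9->C; (2,6):dx=+2,dy=+4->C; (2,7):dx=+1,dy=+12->C
  (2,8):dx=+6,dy=+3->C; (3,4):dx=+5,dy=+5->C; (3,5):dx=+1,dy=+3->C; (3,6):dx=-1,dy=-2->C
  (3,7):dx=-2,dy=+6->D; (3,8):dx=+3,dy=-3->D; (4,5):dx=-4,dy=-2->C; (4,6):dx=-6,dy=-7->C
  (4,7):dx=-7,dy=+1->D; (4,8):dx=-2,dy=-8->C; (5,6):dx=-2,dy=-5->C; (5,7):dx=-3,dy=+3->D
  (5,8):dx=+2,dy=-6->D; (6,7):dx=-1,dy=+8->D; (6,8):dx=+4,dy=-1->D; (7,8):dx=+5,dy=-9->D
Step 2: C = 20, D = 8, total pairs = 28.
Step 3: tau = (C - D)/(n(n-1)/2) = (20 - 8)/28 = 0.428571.
Step 4: Exact two-sided p-value (enumerate n! = 40320 permutations of y under H0): p = 0.178869.
Step 5: alpha = 0.1. fail to reject H0.

tau_b = 0.4286 (C=20, D=8), p = 0.178869, fail to reject H0.


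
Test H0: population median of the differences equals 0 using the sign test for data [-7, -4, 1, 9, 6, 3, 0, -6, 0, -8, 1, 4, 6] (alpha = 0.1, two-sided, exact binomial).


Step 1: Discard zero differences. Original n = 13; n_eff = number of nonzero differences = 11.
Nonzero differences (with sign): -7, -4, +1, +9, +6, +3, -6, -8, +1, +4, +6
Step 2: Count signs: positive = 7, negative = 4.
Step 3: Under H0: P(positive) = 0.5, so the number of positives S ~ Bin(11, 0.5).
Step 4: Two-sided exact p-value = sum of Bin(11,0.5) probabilities at or below the observed probability = 0.548828.
Step 5: alpha = 0.1. fail to reject H0.

n_eff = 11, pos = 7, neg = 4, p = 0.548828, fail to reject H0.


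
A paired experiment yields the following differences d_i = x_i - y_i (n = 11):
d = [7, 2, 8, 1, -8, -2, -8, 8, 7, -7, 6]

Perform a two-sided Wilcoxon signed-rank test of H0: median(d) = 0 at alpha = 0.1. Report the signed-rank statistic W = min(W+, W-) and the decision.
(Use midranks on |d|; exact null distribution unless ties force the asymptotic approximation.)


Step 1: Drop any zero differences (none here) and take |d_i|.
|d| = [7, 2, 8, 1, 8, 2, 8, 8, 7, 7, 6]
Step 2: Midrank |d_i| (ties get averaged ranks).
ranks: |7|->6, |2|->2.5, |8|->9.5, |1|->1, |8|->9.5, |2|->2.5, |8|->9.5, |8|->9.5, |7|->6, |7|->6, |6|->4
Step 3: Attach original signs; sum ranks with positive sign and with negative sign.
W+ = 6 + 2.5 + 9.5 + 1 + 9.5 + 6 + 4 = 38.5
W- = 9.5 + 2.5 + 9.5 + 6 = 27.5
(Check: W+ + W- = 66 should equal n(n+1)/2 = 66.)
Step 4: Test statistic W = min(W+, W-) = 27.5.
Step 5: Ties in |d|, so use the tie-corrected normal approximation.
        E[W] = n(n+1)/4 = 11*12/4 = 33.
        Tie groups: |d|=2 (t=2), |d|=7 (t=3), |d|=8 (t=4); sum(t^3 - t) = 90.
        Var[W] = n(n+1)(2n+1)/24 - sum(t^3-t)/48 = 3036/24 - 90/48 = 124.625.
        z = (W - E[W]) / sqrt(Var[W]) = (27.5 - 33) / 11.1636 = -0.4927.
        Two-sided p = 2*Phi(z) = 0.622243.
Step 6: alpha = 0.1. fail to reject H0.

W+ = 38.5, W- = 27.5, W = min = 27.5, p = 0.622243, fail to reject H0.


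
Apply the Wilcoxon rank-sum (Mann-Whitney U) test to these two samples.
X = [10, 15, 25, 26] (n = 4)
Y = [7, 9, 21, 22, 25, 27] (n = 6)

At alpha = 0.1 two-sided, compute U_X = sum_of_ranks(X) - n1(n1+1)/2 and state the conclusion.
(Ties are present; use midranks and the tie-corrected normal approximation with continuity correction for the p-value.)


Step 1: Combine and sort all 10 observations; assign midranks.
sorted (value, group): (7,Y), (9,Y), (10,X), (15,X), (21,Y), (22,Y), (25,X), (25,Y), (26,X), (27,Y)
ranks: 7->1, 9->2, 10->3, 15->4, 21->5, 22->6, 25->7.5, 25->7.5, 26->9, 27->10
Step 2: Rank sum for X: R1 = 3 + 4 + 7.5 + 9 = 23.5.
Step 3: U_X = R1 - n1(n1+1)/2 = 23.5 - 4*5/2 = 23.5 - 10 = 13.5.
       U_Y = n1*n2 - U_X = 24 - 13.5 = 10.5.
Step 4: Ties are present, so use the tie-corrected normal approximation (with continuity correction) for the p-value.
Step 5: p-value = 0.830664; compare to alpha = 0.1. fail to reject H0.

U_X = 13.5, p = 0.830664, fail to reject H0 at alpha = 0.1.


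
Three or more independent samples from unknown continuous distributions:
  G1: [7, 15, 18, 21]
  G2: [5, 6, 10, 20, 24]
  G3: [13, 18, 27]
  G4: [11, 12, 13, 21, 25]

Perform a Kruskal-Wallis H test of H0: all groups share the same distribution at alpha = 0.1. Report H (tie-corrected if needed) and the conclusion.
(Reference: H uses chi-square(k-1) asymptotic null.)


Step 1: Combine all N = 17 observations and assign midranks.
sorted (value, group, rank): (5,G2,1), (6,G2,2), (7,G1,3), (10,G2,4), (11,G4,5), (12,G4,6), (13,G3,7.5), (13,G4,7.5), (15,G1,9), (18,G1,10.5), (18,G3,10.5), (20,G2,12), (21,G1,13.5), (21,G4,13.5), (24,G2,15), (25,G4,16), (27,G3,17)
Step 2: Sum ranks within each group.
R_1 = 36 (n_1 = 4)
R_2 = 34 (n_2 = 5)
R_3 = 35 (n_3 = 3)
R_4 = 48 (n_4 = 5)
Step 3: H = 12/(N(N+1)) * sum(R_i^2/n_i) - 3(N+1)
     = 12/(17*18) * (36^2/4 + 34^2/5 + 35^2/3 + 48^2/5) - 3*18
     = 0.039216 * 1424.33 - 54
     = 1.856209.
Step 4: Ties present; correction factor C = 1 - 18/(17^3 - 17) = 0.996324. Corrected H = 1.856209 / 0.996324 = 1.863059.
Step 5: Under H0, H ~ chi^2(3); p-value = 0.601310.
Step 6: alpha = 0.1. fail to reject H0.

H = 1.8631, df = 3, p = 0.601310, fail to reject H0.


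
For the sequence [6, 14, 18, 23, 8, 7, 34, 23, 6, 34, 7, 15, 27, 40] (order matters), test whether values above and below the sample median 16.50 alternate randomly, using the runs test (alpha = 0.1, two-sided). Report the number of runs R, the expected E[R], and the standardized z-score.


Step 1: Compute median = 16.50; label A = above, B = below.
Labels in order: BBAABBAABABBAA  (n_A = 7, n_B = 7)
Step 2: Count runs R = 8.
Step 3: Under H0 (random ordering), E[R] = 2*n_A*n_B/(n_A+n_B) + 1 = 2*7*7/14 + 1 = 8.0000.
        Var[R] = 2*n_A*n_B*(2*n_A*n_B - n_A - n_B) / ((n_A+n_B)^2 * (n_A+n_B-1)) = 8232/2548 = 3.2308.
        SD[R] = 1.7974.
Step 4: R = E[R], so z = 0 with no continuity correction.
Step 5: Two-sided p-value via normal approximation = 2*(1 - Phi(|z|)) = 1.000000.
Step 6: alpha = 0.1. fail to reject H0.

R = 8, z = 0.0000, p = 1.000000, fail to reject H0.


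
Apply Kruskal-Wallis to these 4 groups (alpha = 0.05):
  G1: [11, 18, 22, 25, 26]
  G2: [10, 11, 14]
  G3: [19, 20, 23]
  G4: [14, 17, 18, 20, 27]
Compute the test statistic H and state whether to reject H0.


Step 1: Combine all N = 16 observations and assign midranks.
sorted (value, group, rank): (10,G2,1), (11,G1,2.5), (11,G2,2.5), (14,G2,4.5), (14,G4,4.5), (17,G4,6), (18,G1,7.5), (18,G4,7.5), (19,G3,9), (20,G3,10.5), (20,G4,10.5), (22,G1,12), (23,G3,13), (25,G1,14), (26,G1,15), (27,G4,16)
Step 2: Sum ranks within each group.
R_1 = 51 (n_1 = 5)
R_2 = 8 (n_2 = 3)
R_3 = 32.5 (n_3 = 3)
R_4 = 44.5 (n_4 = 5)
Step 3: H = 12/(N(N+1)) * sum(R_i^2/n_i) - 3(N+1)
     = 12/(16*17) * (51^2/5 + 8^2/3 + 32.5^2/3 + 44.5^2/5) - 3*17
     = 0.044118 * 1289.67 - 51
     = 5.897059.
Step 4: Ties present; correction factor C = 1 - 24/(16^3 - 16) = 0.994118. Corrected H = 5.897059 / 0.994118 = 5.931953.
Step 5: Under H0, H ~ chi^2(3); p-value = 0.114968.
Step 6: alpha = 0.05. fail to reject H0.

H = 5.9320, df = 3, p = 0.114968, fail to reject H0.
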